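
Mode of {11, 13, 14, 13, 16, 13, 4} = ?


Frequencies: 4:1, 11:1, 13:3, 14:1, 16:1
Max frequency = 3
Mode = 13

Mode = 13


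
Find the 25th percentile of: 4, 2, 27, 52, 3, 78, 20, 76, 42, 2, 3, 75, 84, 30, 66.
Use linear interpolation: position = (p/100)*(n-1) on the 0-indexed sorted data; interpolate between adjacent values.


Sorted: 2, 2, 3, 3, 4, 20, 27, 30, 42, 52, 66, 75, 76, 78, 84
n = 15
Index = 25/100 * 14 = 3.5000
Lower = data[3] = 3, Upper = data[4] = 4
P25 = 3 + 0.5000*(1) = 3.5000

P25 = 3.5000


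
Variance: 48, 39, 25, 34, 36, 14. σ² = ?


Mean = 32.6667
Squared deviations: 235.1111, 40.1111, 58.7778, 1.7778, 11.1111, 348.4444
Sum = 695.3333
Variance = 695.3333/6 = 115.8889

Variance = 115.8889


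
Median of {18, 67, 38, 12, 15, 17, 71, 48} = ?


Sorted: 12, 15, 17, 18, 38, 48, 67, 71
n = 8 (even)
Middle values: 18 and 38
Median = (18+38)/2 = 28.0000

Median = 28.0000


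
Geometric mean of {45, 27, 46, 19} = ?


Product = 45 × 27 × 46 × 19 = 1061910
GM = 1061910^(1/4) = 32.1012

GM = 32.1012


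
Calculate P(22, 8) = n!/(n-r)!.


P(22,8) = 22!/14!
= 1124000727777607680000/87178291200
= 12893126400

P(22,8) = 12893126400


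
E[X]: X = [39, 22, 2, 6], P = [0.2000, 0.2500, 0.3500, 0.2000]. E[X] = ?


E[X] = 39*0.2000 + 22*0.2500 + 2*0.3500 + 6*0.2000
= 7.8000 + 5.5000 + 0.7000 + 1.2000
= 15.2000

E[X] = 15.2000


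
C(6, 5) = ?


C(6,5) = 6!/(5! × 1!)
= 720/(120 × 1)
= 6

C(6,5) = 6


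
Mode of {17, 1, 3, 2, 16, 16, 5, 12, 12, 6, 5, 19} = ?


Frequencies: 1:1, 2:1, 3:1, 5:2, 6:1, 12:2, 16:2, 17:1, 19:1
Max frequency = 2
Mode = 5, 12, 16

Mode = 5, 12, 16


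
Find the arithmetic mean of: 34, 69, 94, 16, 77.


Sum = 34 + 69 + 94 + 16 + 77 = 290
n = 5
Mean = 290/5 = 58.0000

Mean = 58.0000


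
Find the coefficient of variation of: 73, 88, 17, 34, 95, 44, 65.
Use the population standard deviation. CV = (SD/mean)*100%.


Mean = 59.4286
SD = 26.6772
CV = (26.6772/59.4286)*100 = 44.8895%

CV = 44.8895%


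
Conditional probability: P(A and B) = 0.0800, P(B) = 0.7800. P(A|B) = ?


P(A|B) = 0.0800/0.7800 = 0.1026

P(A|B) = 0.1026


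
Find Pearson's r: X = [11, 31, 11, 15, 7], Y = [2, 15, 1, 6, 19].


Mean X = 15.0000, Mean Y = 8.6000
SD X = 8.390471, SD Y = 7.172168
Cov = 15.200000
r = 15.200000/(8.390471*7.172168) = 0.2526

r = 0.2526


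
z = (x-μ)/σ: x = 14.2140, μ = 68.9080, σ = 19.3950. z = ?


z = (14.2140 - 68.9080)/19.3950
= -54.6940/19.3950
= -2.8200

z = -2.8200


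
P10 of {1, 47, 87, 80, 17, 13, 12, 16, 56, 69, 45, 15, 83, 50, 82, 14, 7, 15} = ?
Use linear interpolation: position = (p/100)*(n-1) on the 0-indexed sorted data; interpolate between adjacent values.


Sorted: 1, 7, 12, 13, 14, 15, 15, 16, 17, 45, 47, 50, 56, 69, 80, 82, 83, 87
n = 18
Index = 10/100 * 17 = 1.7000
Lower = data[1] = 7, Upper = data[2] = 12
P10 = 7 + 0.7000*(5) = 10.5000

P10 = 10.5000


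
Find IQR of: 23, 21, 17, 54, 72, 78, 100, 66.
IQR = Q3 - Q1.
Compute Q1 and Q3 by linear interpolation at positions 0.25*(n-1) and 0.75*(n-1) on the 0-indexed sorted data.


Sorted: 17, 21, 23, 54, 66, 72, 78, 100
Q1 (25th %ile) = 22.5000
Q3 (75th %ile) = 73.5000
IQR = 73.5000 - 22.5000 = 51.0000

IQR = 51.0000


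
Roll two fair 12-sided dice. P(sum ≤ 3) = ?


Total outcomes = 12×12 = 144
Favorable (sum ≤ 3): 3
P = 3/144 = 0.0208

P = 0.0208


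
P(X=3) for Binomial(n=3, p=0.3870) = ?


C(3,3) = 1
p^3 = 0.057961
(1-p)^0 = 1.000000
P = 1 * 0.057961 * 1.000000 = 0.0580

P(X=3) = 0.0580


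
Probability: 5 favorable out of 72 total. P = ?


P = 5/72 = 0.0694

P = 0.0694


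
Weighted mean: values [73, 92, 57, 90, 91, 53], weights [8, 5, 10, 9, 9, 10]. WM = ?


Numerator = 73*8 + 92*5 + 57*10 + 90*9 + 91*9 + 53*10 = 3773
Denominator = 8 + 5 + 10 + 9 + 9 + 10 = 51
WM = 3773/51 = 73.9804

WM = 73.9804


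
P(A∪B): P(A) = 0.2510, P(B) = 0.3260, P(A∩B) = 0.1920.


P(A∪B) = 0.2510 + 0.3260 - 0.1920
= 0.5770 - 0.1920
= 0.3850

P(A∪B) = 0.3850


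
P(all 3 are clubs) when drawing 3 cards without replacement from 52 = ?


P(all clubs) = (13/52) × (12/51) × (11/50)
= 0.0129

P = 0.0129


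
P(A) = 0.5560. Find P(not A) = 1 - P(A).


P(not A) = 1 - 0.5560 = 0.4440

P(not A) = 0.4440


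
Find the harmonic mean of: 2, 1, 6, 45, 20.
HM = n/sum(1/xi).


Sum of reciprocals = 1/2 + 1/1 + 1/6 + 1/45 + 1/20 = 1.738889
HM = 5/1.738889 = 2.8754

HM = 2.8754


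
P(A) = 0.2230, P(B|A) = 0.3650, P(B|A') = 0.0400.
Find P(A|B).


P(B) = P(B|A)*P(A) + P(B|A')*P(A')
= 0.3650*0.2230 + 0.0400*0.7770
= 0.081395 + 0.031080 = 0.112475
P(A|B) = 0.081395/0.112475 = 0.7237

P(A|B) = 0.7237


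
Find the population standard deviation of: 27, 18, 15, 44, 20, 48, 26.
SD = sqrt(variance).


Mean = 28.2857
Variance = 141.9184
SD = sqrt(141.9184) = 11.9129

SD = 11.9129


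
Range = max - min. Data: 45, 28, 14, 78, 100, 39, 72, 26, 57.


Max = 100, Min = 14
Range = 100 - 14 = 86

Range = 86


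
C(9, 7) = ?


C(9,7) = 9!/(7! × 2!)
= 362880/(5040 × 2)
= 36

C(9,7) = 36


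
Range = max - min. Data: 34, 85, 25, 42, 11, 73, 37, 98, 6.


Max = 98, Min = 6
Range = 98 - 6 = 92

Range = 92


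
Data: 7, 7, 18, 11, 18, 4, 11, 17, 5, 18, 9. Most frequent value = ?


Frequencies: 4:1, 5:1, 7:2, 9:1, 11:2, 17:1, 18:3
Max frequency = 3
Mode = 18

Mode = 18


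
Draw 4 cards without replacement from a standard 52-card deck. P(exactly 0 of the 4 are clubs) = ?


Hypergeometric: P(X=0) = C(13,0)·C(39,4) / C(52,4)
= 1 × 82251 / 270725
= 82251/270725 = 0.3038

P = 0.3038


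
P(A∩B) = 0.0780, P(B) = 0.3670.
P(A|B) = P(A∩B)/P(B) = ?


P(A|B) = 0.0780/0.3670 = 0.2125

P(A|B) = 0.2125


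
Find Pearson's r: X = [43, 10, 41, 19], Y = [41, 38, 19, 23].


Mean X = 28.2500, Mean Y = 30.2500
SD X = 14.131083, SD Y = 9.417404
Cov = -14.812500
r = -14.812500/(14.131083*9.417404) = -0.1113

r = -0.1113


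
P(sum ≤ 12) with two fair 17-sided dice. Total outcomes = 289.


Total outcomes = 17×17 = 289
Favorable (sum ≤ 12): 66
P = 66/289 = 0.2284

P = 0.2284


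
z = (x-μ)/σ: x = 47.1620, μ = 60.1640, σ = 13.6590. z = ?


z = (47.1620 - 60.1640)/13.6590
= -13.0020/13.6590
= -0.9519

z = -0.9519


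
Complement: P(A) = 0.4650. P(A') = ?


P(not A) = 1 - 0.4650 = 0.5350

P(not A) = 0.5350


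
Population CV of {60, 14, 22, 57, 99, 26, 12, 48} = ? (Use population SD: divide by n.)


Mean = 42.2500
SD = 27.7793
CV = (27.7793/42.2500)*100 = 65.7497%

CV = 65.7497%


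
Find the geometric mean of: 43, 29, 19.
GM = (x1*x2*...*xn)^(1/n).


Product = 43 × 29 × 19 = 23693
GM = 23693^(1/3) = 28.7215

GM = 28.7215


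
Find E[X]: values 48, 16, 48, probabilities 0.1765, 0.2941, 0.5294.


E[X] = 48*0.1765 + 16*0.2941 + 48*0.5294
= 8.4720 + 4.7056 + 25.4112
= 38.5888

E[X] = 38.5888


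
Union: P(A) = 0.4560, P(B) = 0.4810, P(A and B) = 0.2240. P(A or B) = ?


P(A∪B) = 0.4560 + 0.4810 - 0.2240
= 0.9370 - 0.2240
= 0.7130

P(A∪B) = 0.7130


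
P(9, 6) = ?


P(9,6) = 9!/3!
= 362880/6
= 60480

P(9,6) = 60480


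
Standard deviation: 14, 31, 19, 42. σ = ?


Mean = 26.5000
Variance = 118.2500
SD = sqrt(118.2500) = 10.8743

SD = 10.8743


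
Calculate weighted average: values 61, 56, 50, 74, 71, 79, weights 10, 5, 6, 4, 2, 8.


Numerator = 61*10 + 56*5 + 50*6 + 74*4 + 71*2 + 79*8 = 2260
Denominator = 10 + 5 + 6 + 4 + 2 + 8 = 35
WM = 2260/35 = 64.5714

WM = 64.5714


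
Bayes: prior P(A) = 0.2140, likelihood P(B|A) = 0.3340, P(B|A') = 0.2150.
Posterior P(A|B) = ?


P(B) = P(B|A)*P(A) + P(B|A')*P(A')
= 0.3340*0.2140 + 0.2150*0.7860
= 0.071476 + 0.168990 = 0.240466
P(A|B) = 0.071476/0.240466 = 0.2972

P(A|B) = 0.2972


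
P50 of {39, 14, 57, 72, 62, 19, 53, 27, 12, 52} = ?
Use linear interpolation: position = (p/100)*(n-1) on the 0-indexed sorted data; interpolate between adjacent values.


Sorted: 12, 14, 19, 27, 39, 52, 53, 57, 62, 72
n = 10
Index = 50/100 * 9 = 4.5000
Lower = data[4] = 39, Upper = data[5] = 52
P50 = 39 + 0.5000*(13) = 45.5000

P50 = 45.5000


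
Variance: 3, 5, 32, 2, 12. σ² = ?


Mean = 10.8000
Squared deviations: 60.8400, 33.6400, 449.4400, 77.4400, 1.4400
Sum = 622.8000
Variance = 622.8000/5 = 124.5600

Variance = 124.5600


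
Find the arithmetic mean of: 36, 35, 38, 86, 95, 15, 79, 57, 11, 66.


Sum = 36 + 35 + 38 + 86 + 95 + 15 + 79 + 57 + 11 + 66 = 518
n = 10
Mean = 518/10 = 51.8000

Mean = 51.8000


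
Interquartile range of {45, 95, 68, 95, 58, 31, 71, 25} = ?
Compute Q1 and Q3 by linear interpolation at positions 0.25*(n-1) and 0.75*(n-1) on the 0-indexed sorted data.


Sorted: 25, 31, 45, 58, 68, 71, 95, 95
Q1 (25th %ile) = 41.5000
Q3 (75th %ile) = 77.0000
IQR = 77.0000 - 41.5000 = 35.5000

IQR = 35.5000


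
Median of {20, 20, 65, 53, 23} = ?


Sorted: 20, 20, 23, 53, 65
n = 5 (odd)
Middle value = 23

Median = 23


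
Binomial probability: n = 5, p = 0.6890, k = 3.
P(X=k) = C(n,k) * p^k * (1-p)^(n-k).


C(5,3) = 10
p^3 = 0.327083
(1-p)^2 = 0.096721
P = 10 * 0.327083 * 0.096721 = 0.3164

P(X=3) = 0.3164


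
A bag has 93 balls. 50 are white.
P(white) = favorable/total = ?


P = 50/93 = 0.5376

P = 0.5376


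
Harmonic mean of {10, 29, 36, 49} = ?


Sum of reciprocals = 1/10 + 1/29 + 1/36 + 1/49 = 0.182669
HM = 4/0.182669 = 21.8976

HM = 21.8976


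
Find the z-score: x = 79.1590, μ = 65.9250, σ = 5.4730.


z = (79.1590 - 65.9250)/5.4730
= 13.2340/5.4730
= 2.4181

z = 2.4181


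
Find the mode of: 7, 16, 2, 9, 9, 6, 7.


Frequencies: 2:1, 6:1, 7:2, 9:2, 16:1
Max frequency = 2
Mode = 7, 9

Mode = 7, 9


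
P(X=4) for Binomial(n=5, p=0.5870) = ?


C(5,4) = 5
p^4 = 0.118728
(1-p)^1 = 0.413000
P = 5 * 0.118728 * 0.413000 = 0.2452

P(X=4) = 0.2452


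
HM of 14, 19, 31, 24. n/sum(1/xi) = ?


Sum of reciprocals = 1/14 + 1/19 + 1/31 + 1/24 = 0.197985
HM = 4/0.197985 = 20.2036

HM = 20.2036


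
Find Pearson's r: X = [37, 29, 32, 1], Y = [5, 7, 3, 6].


Mean X = 24.7500, Mean Y = 5.2500
SD X = 14.006695, SD Y = 1.479020
Cov = -7.437500
r = -7.437500/(14.006695*1.479020) = -0.3590

r = -0.3590


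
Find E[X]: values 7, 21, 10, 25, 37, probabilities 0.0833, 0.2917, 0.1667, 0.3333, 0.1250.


E[X] = 7*0.0833 + 21*0.2917 + 10*0.1667 + 25*0.3333 + 37*0.1250
= 0.5831 + 6.1257 + 1.6670 + 8.3325 + 4.6250
= 21.3333

E[X] = 21.3333


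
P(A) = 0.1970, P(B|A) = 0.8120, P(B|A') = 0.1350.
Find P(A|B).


P(B) = P(B|A)*P(A) + P(B|A')*P(A')
= 0.8120*0.1970 + 0.1350*0.8030
= 0.159964 + 0.108405 = 0.268369
P(A|B) = 0.159964/0.268369 = 0.5961

P(A|B) = 0.5961


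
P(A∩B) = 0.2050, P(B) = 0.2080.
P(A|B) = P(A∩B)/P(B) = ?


P(A|B) = 0.2050/0.2080 = 0.9856

P(A|B) = 0.9856


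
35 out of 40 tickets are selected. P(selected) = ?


P = 35/40 = 0.8750

P = 0.8750


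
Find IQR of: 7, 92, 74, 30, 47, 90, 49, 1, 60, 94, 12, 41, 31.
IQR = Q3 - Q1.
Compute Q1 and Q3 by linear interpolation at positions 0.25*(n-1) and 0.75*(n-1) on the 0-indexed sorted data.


Sorted: 1, 7, 12, 30, 31, 41, 47, 49, 60, 74, 90, 92, 94
Q1 (25th %ile) = 30.0000
Q3 (75th %ile) = 74.0000
IQR = 74.0000 - 30.0000 = 44.0000

IQR = 44.0000


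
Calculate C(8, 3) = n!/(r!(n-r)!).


C(8,3) = 8!/(3! × 5!)
= 40320/(6 × 120)
= 56

C(8,3) = 56


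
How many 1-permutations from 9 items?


P(9,1) = 9!/8!
= 362880/40320
= 9

P(9,1) = 9


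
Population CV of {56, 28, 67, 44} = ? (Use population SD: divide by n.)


Mean = 48.7500
SD = 14.4806
CV = (14.4806/48.7500)*100 = 29.7038%

CV = 29.7038%


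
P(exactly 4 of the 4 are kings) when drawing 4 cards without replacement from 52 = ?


Hypergeometric: P(X=4) = C(4,4)·C(48,0) / C(52,4)
= 1 × 1 / 270725
= 1/270725 = 3.6938e-06

P = 3.6938e-06


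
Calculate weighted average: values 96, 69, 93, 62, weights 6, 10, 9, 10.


Numerator = 96*6 + 69*10 + 93*9 + 62*10 = 2723
Denominator = 6 + 10 + 9 + 10 = 35
WM = 2723/35 = 77.8000

WM = 77.8000


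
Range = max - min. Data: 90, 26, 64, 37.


Max = 90, Min = 26
Range = 90 - 26 = 64

Range = 64


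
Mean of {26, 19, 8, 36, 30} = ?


Sum = 26 + 19 + 8 + 36 + 30 = 119
n = 5
Mean = 119/5 = 23.8000

Mean = 23.8000


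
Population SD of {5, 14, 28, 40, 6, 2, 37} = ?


Mean = 18.8571
Variance = 217.8367
SD = sqrt(217.8367) = 14.7593

SD = 14.7593


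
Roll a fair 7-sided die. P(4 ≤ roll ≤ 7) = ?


Favorable outcomes (4 ≤ roll ≤ 7): 4
Total outcomes = 7
P = 4/7 = 0.5714

P = 0.5714


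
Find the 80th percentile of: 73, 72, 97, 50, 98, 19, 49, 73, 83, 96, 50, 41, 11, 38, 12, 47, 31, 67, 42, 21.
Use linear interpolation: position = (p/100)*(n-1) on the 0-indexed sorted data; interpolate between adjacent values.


Sorted: 11, 12, 19, 21, 31, 38, 41, 42, 47, 49, 50, 50, 67, 72, 73, 73, 83, 96, 97, 98
n = 20
Index = 80/100 * 19 = 15.2000
Lower = data[15] = 73, Upper = data[16] = 83
P80 = 73 + 0.2000*(10) = 75.0000

P80 = 75.0000


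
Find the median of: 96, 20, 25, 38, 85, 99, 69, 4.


Sorted: 4, 20, 25, 38, 69, 85, 96, 99
n = 8 (even)
Middle values: 38 and 69
Median = (38+69)/2 = 53.5000

Median = 53.5000


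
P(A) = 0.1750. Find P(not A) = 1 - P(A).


P(not A) = 1 - 0.1750 = 0.8250

P(not A) = 0.8250


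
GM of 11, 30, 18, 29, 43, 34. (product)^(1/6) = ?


Product = 11 × 30 × 18 × 29 × 43 × 34 = 251844120
GM = 251844120^(1/6) = 25.1298

GM = 25.1298


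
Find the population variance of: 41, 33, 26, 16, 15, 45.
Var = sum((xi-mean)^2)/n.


Mean = 29.3333
Squared deviations: 136.1111, 13.4444, 11.1111, 177.7778, 205.4444, 245.4444
Sum = 789.3333
Variance = 789.3333/6 = 131.5556

Variance = 131.5556


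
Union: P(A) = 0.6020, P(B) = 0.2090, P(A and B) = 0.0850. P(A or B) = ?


P(A∪B) = 0.6020 + 0.2090 - 0.0850
= 0.8110 - 0.0850
= 0.7260

P(A∪B) = 0.7260


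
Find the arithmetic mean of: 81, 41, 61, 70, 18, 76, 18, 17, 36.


Sum = 81 + 41 + 61 + 70 + 18 + 76 + 18 + 17 + 36 = 418
n = 9
Mean = 418/9 = 46.4444

Mean = 46.4444


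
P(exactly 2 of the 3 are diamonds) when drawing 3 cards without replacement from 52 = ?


Hypergeometric: P(X=2) = C(13,2)·C(39,1) / C(52,3)
= 78 × 39 / 22100
= 3042/22100 = 0.1376

P = 0.1376


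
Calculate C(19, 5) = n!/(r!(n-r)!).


C(19,5) = 19!/(5! × 14!)
= 121645100408832000/(120 × 87178291200)
= 11628

C(19,5) = 11628


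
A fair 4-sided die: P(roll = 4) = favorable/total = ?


Favorable outcomes (roll = 4): 1
Total outcomes = 4
P = 1/4 = 0.2500

P = 0.2500


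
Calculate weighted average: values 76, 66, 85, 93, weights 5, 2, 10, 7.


Numerator = 76*5 + 66*2 + 85*10 + 93*7 = 2013
Denominator = 5 + 2 + 10 + 7 = 24
WM = 2013/24 = 83.8750

WM = 83.8750


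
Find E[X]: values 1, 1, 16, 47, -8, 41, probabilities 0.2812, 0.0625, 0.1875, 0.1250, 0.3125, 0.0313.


E[X] = 1*0.2812 + 1*0.0625 + 16*0.1875 + 47*0.1250 - 8*0.3125 + 41*0.0313
= 0.2812 + 0.0625 + 3.0000 + 5.8750 - 2.5000 + 1.2833
= 8.0020

E[X] = 8.0020


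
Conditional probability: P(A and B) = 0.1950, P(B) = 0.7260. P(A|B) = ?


P(A|B) = 0.1950/0.7260 = 0.2686

P(A|B) = 0.2686


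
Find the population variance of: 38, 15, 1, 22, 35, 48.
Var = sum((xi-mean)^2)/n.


Mean = 26.5000
Squared deviations: 132.2500, 132.2500, 650.2500, 20.2500, 72.2500, 462.2500
Sum = 1469.5000
Variance = 1469.5000/6 = 244.9167

Variance = 244.9167


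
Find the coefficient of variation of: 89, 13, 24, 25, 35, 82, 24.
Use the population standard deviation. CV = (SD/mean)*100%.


Mean = 41.7143
SD = 28.3736
CV = (28.3736/41.7143)*100 = 68.0189%

CV = 68.0189%


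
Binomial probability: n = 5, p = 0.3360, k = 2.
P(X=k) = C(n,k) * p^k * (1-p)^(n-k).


C(5,2) = 10
p^2 = 0.112896
(1-p)^3 = 0.292755
P = 10 * 0.112896 * 0.292755 = 0.3305

P(X=2) = 0.3305


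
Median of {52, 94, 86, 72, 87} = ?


Sorted: 52, 72, 86, 87, 94
n = 5 (odd)
Middle value = 86

Median = 86


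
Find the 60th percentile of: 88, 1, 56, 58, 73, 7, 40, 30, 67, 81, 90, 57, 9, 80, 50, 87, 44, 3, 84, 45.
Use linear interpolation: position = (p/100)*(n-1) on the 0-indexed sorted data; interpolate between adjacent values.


Sorted: 1, 3, 7, 9, 30, 40, 44, 45, 50, 56, 57, 58, 67, 73, 80, 81, 84, 87, 88, 90
n = 20
Index = 60/100 * 19 = 11.4000
Lower = data[11] = 58, Upper = data[12] = 67
P60 = 58 + 0.4000*(9) = 61.6000

P60 = 61.6000


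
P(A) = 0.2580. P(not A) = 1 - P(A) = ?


P(not A) = 1 - 0.2580 = 0.7420

P(not A) = 0.7420


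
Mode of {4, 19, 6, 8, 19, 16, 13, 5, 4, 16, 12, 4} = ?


Frequencies: 4:3, 5:1, 6:1, 8:1, 12:1, 13:1, 16:2, 19:2
Max frequency = 3
Mode = 4

Mode = 4


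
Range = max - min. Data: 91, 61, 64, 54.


Max = 91, Min = 54
Range = 91 - 54 = 37

Range = 37


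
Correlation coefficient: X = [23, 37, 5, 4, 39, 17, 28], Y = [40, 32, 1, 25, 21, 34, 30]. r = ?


Mean X = 21.8571, Mean Y = 26.1429
SD X = 13.032142, SD Y = 11.728215
Cov = 63.734694
r = 63.734694/(13.032142*11.728215) = 0.4170

r = 0.4170


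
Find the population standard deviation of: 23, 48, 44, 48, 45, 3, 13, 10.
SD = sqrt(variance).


Mean = 29.2500
Variance = 316.4375
SD = sqrt(316.4375) = 17.7887

SD = 17.7887


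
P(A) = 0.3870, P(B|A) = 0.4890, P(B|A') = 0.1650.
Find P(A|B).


P(B) = P(B|A)*P(A) + P(B|A')*P(A')
= 0.4890*0.3870 + 0.1650*0.6130
= 0.189243 + 0.101145 = 0.290388
P(A|B) = 0.189243/0.290388 = 0.6517

P(A|B) = 0.6517


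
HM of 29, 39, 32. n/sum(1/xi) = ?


Sum of reciprocals = 1/29 + 1/39 + 1/32 = 0.091374
HM = 3/0.091374 = 32.8322

HM = 32.8322


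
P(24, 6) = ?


P(24,6) = 24!/18!
= 620448401733239439360000/6402373705728000
= 96909120

P(24,6) = 96909120


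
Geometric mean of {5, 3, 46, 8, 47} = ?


Product = 5 × 3 × 46 × 8 × 47 = 259440
GM = 259440^(1/5) = 12.1006

GM = 12.1006


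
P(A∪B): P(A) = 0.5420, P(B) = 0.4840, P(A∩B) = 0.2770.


P(A∪B) = 0.5420 + 0.4840 - 0.2770
= 1.0260 - 0.2770
= 0.7490

P(A∪B) = 0.7490


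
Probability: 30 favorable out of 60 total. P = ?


P = 30/60 = 0.5000

P = 0.5000


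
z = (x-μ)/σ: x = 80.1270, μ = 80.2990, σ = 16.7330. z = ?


z = (80.1270 - 80.2990)/16.7330
= -0.1720/16.7330
= -0.0103

z = -0.0103


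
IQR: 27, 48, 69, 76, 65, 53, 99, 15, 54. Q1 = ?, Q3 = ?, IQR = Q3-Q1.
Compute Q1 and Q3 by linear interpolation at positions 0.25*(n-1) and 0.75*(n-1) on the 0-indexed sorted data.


Sorted: 15, 27, 48, 53, 54, 65, 69, 76, 99
Q1 (25th %ile) = 48.0000
Q3 (75th %ile) = 69.0000
IQR = 69.0000 - 48.0000 = 21.0000

IQR = 21.0000


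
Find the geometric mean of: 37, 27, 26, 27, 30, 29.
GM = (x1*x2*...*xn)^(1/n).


Product = 37 × 27 × 26 × 27 × 30 × 29 = 610129260
GM = 610129260^(1/6) = 29.1231

GM = 29.1231


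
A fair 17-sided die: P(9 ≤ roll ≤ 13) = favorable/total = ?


Favorable outcomes (9 ≤ roll ≤ 13): 5
Total outcomes = 17
P = 5/17 = 0.2941

P = 0.2941


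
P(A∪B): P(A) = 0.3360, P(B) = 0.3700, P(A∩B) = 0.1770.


P(A∪B) = 0.3360 + 0.3700 - 0.1770
= 0.7060 - 0.1770
= 0.5290

P(A∪B) = 0.5290


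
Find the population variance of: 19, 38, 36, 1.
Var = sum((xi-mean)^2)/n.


Mean = 23.5000
Squared deviations: 20.2500, 210.2500, 156.2500, 506.2500
Sum = 893.0000
Variance = 893.0000/4 = 223.2500

Variance = 223.2500


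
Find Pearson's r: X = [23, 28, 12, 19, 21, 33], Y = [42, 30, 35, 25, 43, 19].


Mean X = 22.6667, Mean Y = 32.3333
SD X = 6.649979, SD Y = 8.673075
Cov = -27.722222
r = -27.722222/(6.649979*8.673075) = -0.4807

r = -0.4807


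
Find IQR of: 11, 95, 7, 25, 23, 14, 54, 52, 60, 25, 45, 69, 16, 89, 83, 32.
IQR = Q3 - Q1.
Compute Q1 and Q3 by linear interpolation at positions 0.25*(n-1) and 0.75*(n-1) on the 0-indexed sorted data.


Sorted: 7, 11, 14, 16, 23, 25, 25, 32, 45, 52, 54, 60, 69, 83, 89, 95
Q1 (25th %ile) = 21.2500
Q3 (75th %ile) = 62.2500
IQR = 62.2500 - 21.2500 = 41.0000

IQR = 41.0000


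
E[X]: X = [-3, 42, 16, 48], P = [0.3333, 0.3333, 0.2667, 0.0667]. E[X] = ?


E[X] = -3*0.3333 + 42*0.3333 + 16*0.2667 + 48*0.0667
= -0.9999 + 13.9986 + 4.2672 + 3.2016
= 20.4675

E[X] = 20.4675


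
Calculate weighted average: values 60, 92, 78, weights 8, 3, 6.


Numerator = 60*8 + 92*3 + 78*6 = 1224
Denominator = 8 + 3 + 6 = 17
WM = 1224/17 = 72.0000

WM = 72.0000


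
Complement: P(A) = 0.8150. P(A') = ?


P(not A) = 1 - 0.8150 = 0.1850

P(not A) = 0.1850


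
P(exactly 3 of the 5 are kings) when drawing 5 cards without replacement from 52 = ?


Hypergeometric: P(X=3) = C(4,3)·C(48,2) / C(52,5)
= 4 × 1128 / 2598960
= 4512/2598960 = 0.0017

P = 0.0017


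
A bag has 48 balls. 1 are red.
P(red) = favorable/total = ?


P = 1/48 = 0.0208

P = 0.0208


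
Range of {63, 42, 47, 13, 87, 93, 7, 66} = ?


Max = 93, Min = 7
Range = 93 - 7 = 86

Range = 86


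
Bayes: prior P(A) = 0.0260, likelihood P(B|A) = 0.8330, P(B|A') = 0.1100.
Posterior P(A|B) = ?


P(B) = P(B|A)*P(A) + P(B|A')*P(A')
= 0.8330*0.0260 + 0.1100*0.9740
= 0.021658 + 0.107140 = 0.128798
P(A|B) = 0.021658/0.128798 = 0.1682

P(A|B) = 0.1682


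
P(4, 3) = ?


P(4,3) = 4!/1!
= 24/1
= 24

P(4,3) = 24


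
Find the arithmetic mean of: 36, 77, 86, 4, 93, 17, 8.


Sum = 36 + 77 + 86 + 4 + 93 + 17 + 8 = 321
n = 7
Mean = 321/7 = 45.8571

Mean = 45.8571


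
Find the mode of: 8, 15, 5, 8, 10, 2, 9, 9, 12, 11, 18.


Frequencies: 2:1, 5:1, 8:2, 9:2, 10:1, 11:1, 12:1, 15:1, 18:1
Max frequency = 2
Mode = 8, 9

Mode = 8, 9


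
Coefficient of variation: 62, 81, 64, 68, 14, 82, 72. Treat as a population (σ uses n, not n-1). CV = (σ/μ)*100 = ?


Mean = 63.2857
SD = 21.3589
CV = (21.3589/63.2857)*100 = 33.7500%

CV = 33.7500%


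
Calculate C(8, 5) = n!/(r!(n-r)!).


C(8,5) = 8!/(5! × 3!)
= 40320/(120 × 6)
= 56

C(8,5) = 56


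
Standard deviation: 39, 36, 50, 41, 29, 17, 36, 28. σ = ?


Mean = 34.5000
Variance = 85.7500
SD = sqrt(85.7500) = 9.2601

SD = 9.2601


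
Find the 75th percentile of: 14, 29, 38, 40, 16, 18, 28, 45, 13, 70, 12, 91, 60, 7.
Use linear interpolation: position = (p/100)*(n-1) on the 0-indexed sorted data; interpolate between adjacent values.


Sorted: 7, 12, 13, 14, 16, 18, 28, 29, 38, 40, 45, 60, 70, 91
n = 14
Index = 75/100 * 13 = 9.7500
Lower = data[9] = 40, Upper = data[10] = 45
P75 = 40 + 0.7500*(5) = 43.7500

P75 = 43.7500


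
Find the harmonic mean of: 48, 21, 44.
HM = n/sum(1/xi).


Sum of reciprocals = 1/48 + 1/21 + 1/44 = 0.091180
HM = 3/0.091180 = 32.9021

HM = 32.9021


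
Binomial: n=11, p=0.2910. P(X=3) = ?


C(11,3) = 165
p^3 = 0.024642
(1-p)^8 = 0.063851
P = 165 * 0.024642 * 0.063851 = 0.2596

P(X=3) = 0.2596


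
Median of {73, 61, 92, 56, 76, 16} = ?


Sorted: 16, 56, 61, 73, 76, 92
n = 6 (even)
Middle values: 61 and 73
Median = (61+73)/2 = 67.0000

Median = 67.0000


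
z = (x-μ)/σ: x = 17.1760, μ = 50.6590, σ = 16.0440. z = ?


z = (17.1760 - 50.6590)/16.0440
= -33.4830/16.0440
= -2.0869

z = -2.0869


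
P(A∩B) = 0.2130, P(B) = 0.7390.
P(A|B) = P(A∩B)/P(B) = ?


P(A|B) = 0.2130/0.7390 = 0.2882

P(A|B) = 0.2882


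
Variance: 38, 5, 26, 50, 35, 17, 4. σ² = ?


Mean = 25.0000
Squared deviations: 169.0000, 400.0000, 1.0000, 625.0000, 100.0000, 64.0000, 441.0000
Sum = 1800.0000
Variance = 1800.0000/7 = 257.1429

Variance = 257.1429


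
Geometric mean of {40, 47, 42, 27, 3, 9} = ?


Product = 40 × 47 × 42 × 27 × 3 × 9 = 57561840
GM = 57561840^(1/6) = 19.6497

GM = 19.6497


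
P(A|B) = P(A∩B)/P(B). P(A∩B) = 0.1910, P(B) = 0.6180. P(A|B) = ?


P(A|B) = 0.1910/0.6180 = 0.3091

P(A|B) = 0.3091


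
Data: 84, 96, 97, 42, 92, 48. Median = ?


Sorted: 42, 48, 84, 92, 96, 97
n = 6 (even)
Middle values: 84 and 92
Median = (84+92)/2 = 88.0000

Median = 88.0000


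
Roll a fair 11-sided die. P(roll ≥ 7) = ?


Favorable outcomes (roll ≥ 7): 5
Total outcomes = 11
P = 5/11 = 0.4545

P = 0.4545


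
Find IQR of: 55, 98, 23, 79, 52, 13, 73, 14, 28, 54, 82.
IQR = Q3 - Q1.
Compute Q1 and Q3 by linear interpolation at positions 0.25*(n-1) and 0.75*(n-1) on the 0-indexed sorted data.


Sorted: 13, 14, 23, 28, 52, 54, 55, 73, 79, 82, 98
Q1 (25th %ile) = 25.5000
Q3 (75th %ile) = 76.0000
IQR = 76.0000 - 25.5000 = 50.5000

IQR = 50.5000


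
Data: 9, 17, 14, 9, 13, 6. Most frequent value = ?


Frequencies: 6:1, 9:2, 13:1, 14:1, 17:1
Max frequency = 2
Mode = 9

Mode = 9


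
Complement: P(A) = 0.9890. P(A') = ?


P(not A) = 1 - 0.9890 = 0.0110

P(not A) = 0.0110


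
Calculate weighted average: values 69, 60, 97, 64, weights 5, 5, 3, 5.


Numerator = 69*5 + 60*5 + 97*3 + 64*5 = 1256
Denominator = 5 + 5 + 3 + 5 = 18
WM = 1256/18 = 69.7778

WM = 69.7778


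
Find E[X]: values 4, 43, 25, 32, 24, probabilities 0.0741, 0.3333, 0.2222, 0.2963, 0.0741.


E[X] = 4*0.0741 + 43*0.3333 + 25*0.2222 + 32*0.2963 + 24*0.0741
= 0.2964 + 14.3319 + 5.5550 + 9.4816 + 1.7784
= 31.4433

E[X] = 31.4433


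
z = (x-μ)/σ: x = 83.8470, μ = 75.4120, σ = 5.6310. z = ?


z = (83.8470 - 75.4120)/5.6310
= 8.4350/5.6310
= 1.4980

z = 1.4980


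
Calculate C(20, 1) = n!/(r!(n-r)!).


C(20,1) = 20!/(1! × 19!)
= 2432902008176640000/(1 × 121645100408832000)
= 20

C(20,1) = 20


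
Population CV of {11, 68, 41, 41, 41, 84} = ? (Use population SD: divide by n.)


Mean = 47.6667
SD = 23.1349
CV = (23.1349/47.6667)*100 = 48.5347%

CV = 48.5347%


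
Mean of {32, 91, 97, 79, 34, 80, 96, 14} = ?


Sum = 32 + 91 + 97 + 79 + 34 + 80 + 96 + 14 = 523
n = 8
Mean = 523/8 = 65.3750

Mean = 65.3750


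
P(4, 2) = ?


P(4,2) = 4!/2!
= 24/2
= 12

P(4,2) = 12


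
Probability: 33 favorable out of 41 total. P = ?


P = 33/41 = 0.8049

P = 0.8049


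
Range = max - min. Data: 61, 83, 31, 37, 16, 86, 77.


Max = 86, Min = 16
Range = 86 - 16 = 70

Range = 70


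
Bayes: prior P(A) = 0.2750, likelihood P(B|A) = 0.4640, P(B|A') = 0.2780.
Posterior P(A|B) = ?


P(B) = P(B|A)*P(A) + P(B|A')*P(A')
= 0.4640*0.2750 + 0.2780*0.7250
= 0.127600 + 0.201550 = 0.329150
P(A|B) = 0.127600/0.329150 = 0.3877

P(A|B) = 0.3877


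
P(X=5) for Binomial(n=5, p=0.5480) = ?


C(5,5) = 1
p^5 = 0.049420
(1-p)^0 = 1.000000
P = 1 * 0.049420 * 1.000000 = 0.0494

P(X=5) = 0.0494


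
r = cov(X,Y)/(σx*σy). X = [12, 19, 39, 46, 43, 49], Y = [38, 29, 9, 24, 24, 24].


Mean X = 34.6667, Mean Y = 24.6667
SD X = 14.031710, SD Y = 8.595865
Cov = -76.777778
r = -76.777778/(14.031710*8.595865) = -0.6366

r = -0.6366


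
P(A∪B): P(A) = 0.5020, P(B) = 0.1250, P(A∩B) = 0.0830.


P(A∪B) = 0.5020 + 0.1250 - 0.0830
= 0.6270 - 0.0830
= 0.5440

P(A∪B) = 0.5440


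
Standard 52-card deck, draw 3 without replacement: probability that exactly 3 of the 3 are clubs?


Hypergeometric: P(X=3) = C(13,3)·C(39,0) / C(52,3)
= 286 × 1 / 22100
= 286/22100 = 0.0129

P = 0.0129


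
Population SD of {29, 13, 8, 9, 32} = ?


Mean = 18.2000
Variance = 104.5600
SD = sqrt(104.5600) = 10.2255

SD = 10.2255


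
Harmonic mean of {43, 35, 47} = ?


Sum of reciprocals = 1/43 + 1/35 + 1/47 = 0.073104
HM = 3/0.073104 = 41.0375

HM = 41.0375


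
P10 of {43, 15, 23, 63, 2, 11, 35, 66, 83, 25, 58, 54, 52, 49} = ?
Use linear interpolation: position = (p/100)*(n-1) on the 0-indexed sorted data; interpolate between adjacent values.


Sorted: 2, 11, 15, 23, 25, 35, 43, 49, 52, 54, 58, 63, 66, 83
n = 14
Index = 10/100 * 13 = 1.3000
Lower = data[1] = 11, Upper = data[2] = 15
P10 = 11 + 0.3000*(4) = 12.2000

P10 = 12.2000


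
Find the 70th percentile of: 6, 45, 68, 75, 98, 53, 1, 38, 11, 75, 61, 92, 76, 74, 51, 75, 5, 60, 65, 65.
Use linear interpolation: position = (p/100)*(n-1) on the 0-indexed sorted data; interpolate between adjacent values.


Sorted: 1, 5, 6, 11, 38, 45, 51, 53, 60, 61, 65, 65, 68, 74, 75, 75, 75, 76, 92, 98
n = 20
Index = 70/100 * 19 = 13.3000
Lower = data[13] = 74, Upper = data[14] = 75
P70 = 74 + 0.3000*(1) = 74.3000

P70 = 74.3000


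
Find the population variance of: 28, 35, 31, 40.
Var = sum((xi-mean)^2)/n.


Mean = 33.5000
Squared deviations: 30.2500, 2.2500, 6.2500, 42.2500
Sum = 81.0000
Variance = 81.0000/4 = 20.2500

Variance = 20.2500


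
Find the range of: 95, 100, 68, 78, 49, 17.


Max = 100, Min = 17
Range = 100 - 17 = 83

Range = 83


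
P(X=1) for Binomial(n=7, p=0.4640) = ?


C(7,1) = 7
p^1 = 0.464000
(1-p)^6 = 0.023713
P = 7 * 0.464000 * 0.023713 = 0.0770

P(X=1) = 0.0770


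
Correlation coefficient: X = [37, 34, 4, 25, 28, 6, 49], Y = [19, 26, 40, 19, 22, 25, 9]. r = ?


Mean X = 26.1429, Mean Y = 22.8571
SD X = 15.132072, SD Y = 8.708429
Cov = -107.693878
r = -107.693878/(15.132072*8.708429) = -0.8172

r = -0.8172


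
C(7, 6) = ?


C(7,6) = 7!/(6! × 1!)
= 5040/(720 × 1)
= 7

C(7,6) = 7


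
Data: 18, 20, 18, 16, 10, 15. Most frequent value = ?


Frequencies: 10:1, 15:1, 16:1, 18:2, 20:1
Max frequency = 2
Mode = 18

Mode = 18


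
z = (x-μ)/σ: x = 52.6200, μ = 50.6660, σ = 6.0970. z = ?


z = (52.6200 - 50.6660)/6.0970
= 1.9540/6.0970
= 0.3205

z = 0.3205


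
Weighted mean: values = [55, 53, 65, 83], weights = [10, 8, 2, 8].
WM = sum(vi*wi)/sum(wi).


Numerator = 55*10 + 53*8 + 65*2 + 83*8 = 1768
Denominator = 10 + 8 + 2 + 8 = 28
WM = 1768/28 = 63.1429

WM = 63.1429


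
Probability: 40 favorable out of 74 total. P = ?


P = 40/74 = 0.5405

P = 0.5405


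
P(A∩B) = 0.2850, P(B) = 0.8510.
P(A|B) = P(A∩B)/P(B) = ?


P(A|B) = 0.2850/0.8510 = 0.3349

P(A|B) = 0.3349


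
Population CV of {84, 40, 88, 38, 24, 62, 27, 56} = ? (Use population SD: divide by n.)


Mean = 52.3750
SD = 22.8689
CV = (22.8689/52.3750)*100 = 43.6637%

CV = 43.6637%


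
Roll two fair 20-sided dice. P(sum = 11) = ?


Total outcomes = 20×20 = 400
Favorable (sum = 11): 10
P = 10/400 = 0.0250

P = 0.0250


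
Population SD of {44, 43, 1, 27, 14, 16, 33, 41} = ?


Mean = 27.3750
Variance = 217.7344
SD = sqrt(217.7344) = 14.7558

SD = 14.7558


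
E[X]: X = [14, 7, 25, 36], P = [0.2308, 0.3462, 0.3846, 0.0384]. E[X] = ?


E[X] = 14*0.2308 + 7*0.3462 + 25*0.3846 + 36*0.0384
= 3.2312 + 2.4234 + 9.6150 + 1.3824
= 16.6520

E[X] = 16.6520


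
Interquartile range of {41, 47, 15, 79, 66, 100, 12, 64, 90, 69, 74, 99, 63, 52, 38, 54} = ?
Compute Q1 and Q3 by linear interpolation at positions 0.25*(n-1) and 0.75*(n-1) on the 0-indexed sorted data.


Sorted: 12, 15, 38, 41, 47, 52, 54, 63, 64, 66, 69, 74, 79, 90, 99, 100
Q1 (25th %ile) = 45.5000
Q3 (75th %ile) = 75.2500
IQR = 75.2500 - 45.5000 = 29.7500

IQR = 29.7500


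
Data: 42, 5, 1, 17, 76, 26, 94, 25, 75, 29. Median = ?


Sorted: 1, 5, 17, 25, 26, 29, 42, 75, 76, 94
n = 10 (even)
Middle values: 26 and 29
Median = (26+29)/2 = 27.5000

Median = 27.5000


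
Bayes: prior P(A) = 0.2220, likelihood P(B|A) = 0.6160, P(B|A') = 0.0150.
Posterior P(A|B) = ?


P(B) = P(B|A)*P(A) + P(B|A')*P(A')
= 0.6160*0.2220 + 0.0150*0.7780
= 0.136752 + 0.011670 = 0.148422
P(A|B) = 0.136752/0.148422 = 0.9214

P(A|B) = 0.9214


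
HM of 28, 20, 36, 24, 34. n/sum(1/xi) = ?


Sum of reciprocals = 1/28 + 1/20 + 1/36 + 1/24 + 1/34 = 0.184570
HM = 5/0.184570 = 27.0899

HM = 27.0899


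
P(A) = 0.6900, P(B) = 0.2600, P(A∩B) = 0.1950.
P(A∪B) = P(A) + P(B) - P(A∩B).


P(A∪B) = 0.6900 + 0.2600 - 0.1950
= 0.9500 - 0.1950
= 0.7550

P(A∪B) = 0.7550


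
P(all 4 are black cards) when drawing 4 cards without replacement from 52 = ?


P(all black cards) = (26/52) × (25/51) × (24/50) × (23/49)
= 0.0552

P = 0.0552


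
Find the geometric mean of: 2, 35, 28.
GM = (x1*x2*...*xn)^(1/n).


Product = 2 × 35 × 28 = 1960
GM = 1960^(1/3) = 12.5146

GM = 12.5146


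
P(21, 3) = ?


P(21,3) = 21!/18!
= 51090942171709440000/6402373705728000
= 7980

P(21,3) = 7980


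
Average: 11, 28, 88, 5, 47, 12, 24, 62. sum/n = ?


Sum = 11 + 28 + 88 + 5 + 47 + 12 + 24 + 62 = 277
n = 8
Mean = 277/8 = 34.6250

Mean = 34.6250


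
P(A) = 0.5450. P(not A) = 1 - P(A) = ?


P(not A) = 1 - 0.5450 = 0.4550

P(not A) = 0.4550


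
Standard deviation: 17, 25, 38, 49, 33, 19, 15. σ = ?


Mean = 28.0000
Variance = 135.1429
SD = sqrt(135.1429) = 11.6251

SD = 11.6251


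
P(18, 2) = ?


P(18,2) = 18!/16!
= 6402373705728000/20922789888000
= 306

P(18,2) = 306


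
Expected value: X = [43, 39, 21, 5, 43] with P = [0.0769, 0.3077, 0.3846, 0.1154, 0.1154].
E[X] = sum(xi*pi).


E[X] = 43*0.0769 + 39*0.3077 + 21*0.3846 + 5*0.1154 + 43*0.1154
= 3.3067 + 12.0003 + 8.0766 + 0.5770 + 4.9622
= 28.9228

E[X] = 28.9228


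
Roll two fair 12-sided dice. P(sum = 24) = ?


Total outcomes = 12×12 = 144
Favorable (sum = 24): 1
P = 1/144 = 0.0069

P = 0.0069


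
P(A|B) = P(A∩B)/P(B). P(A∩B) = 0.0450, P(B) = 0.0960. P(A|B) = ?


P(A|B) = 0.0450/0.0960 = 0.4688

P(A|B) = 0.4688


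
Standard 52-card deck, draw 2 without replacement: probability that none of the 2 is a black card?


P(no black cards) = (26/52) × (25/51)
= 0.2451

P = 0.2451


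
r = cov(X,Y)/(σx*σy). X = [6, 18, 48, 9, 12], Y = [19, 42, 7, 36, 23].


Mean X = 18.6000, Mean Y = 25.4000
SD X = 15.226293, SD Y = 12.435433
Cov = -111.240000
r = -111.240000/(15.226293*12.435433) = -0.5875

r = -0.5875


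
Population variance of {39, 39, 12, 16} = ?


Mean = 26.5000
Squared deviations: 156.2500, 156.2500, 210.2500, 110.2500
Sum = 633.0000
Variance = 633.0000/4 = 158.2500

Variance = 158.2500


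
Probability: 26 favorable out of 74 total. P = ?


P = 26/74 = 0.3514

P = 0.3514


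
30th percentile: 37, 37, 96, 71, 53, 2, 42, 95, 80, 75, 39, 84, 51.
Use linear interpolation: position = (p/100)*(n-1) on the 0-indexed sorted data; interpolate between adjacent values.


Sorted: 2, 37, 37, 39, 42, 51, 53, 71, 75, 80, 84, 95, 96
n = 13
Index = 30/100 * 12 = 3.6000
Lower = data[3] = 39, Upper = data[4] = 42
P30 = 39 + 0.6000*(3) = 40.8000

P30 = 40.8000


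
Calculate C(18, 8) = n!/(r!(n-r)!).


C(18,8) = 18!/(8! × 10!)
= 6402373705728000/(40320 × 3628800)
= 43758

C(18,8) = 43758


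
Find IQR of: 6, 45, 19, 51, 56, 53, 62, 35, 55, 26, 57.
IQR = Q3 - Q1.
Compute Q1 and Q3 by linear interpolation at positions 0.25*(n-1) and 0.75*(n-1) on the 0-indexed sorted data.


Sorted: 6, 19, 26, 35, 45, 51, 53, 55, 56, 57, 62
Q1 (25th %ile) = 30.5000
Q3 (75th %ile) = 55.5000
IQR = 55.5000 - 30.5000 = 25.0000

IQR = 25.0000


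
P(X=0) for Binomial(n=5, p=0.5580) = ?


C(5,0) = 1
p^0 = 1.000000
(1-p)^5 = 0.016870
P = 1 * 1.000000 * 0.016870 = 0.0169

P(X=0) = 0.0169


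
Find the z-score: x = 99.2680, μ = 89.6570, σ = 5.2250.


z = (99.2680 - 89.6570)/5.2250
= 9.6110/5.2250
= 1.8394

z = 1.8394


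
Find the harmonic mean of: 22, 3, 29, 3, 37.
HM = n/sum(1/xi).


Sum of reciprocals = 1/22 + 1/3 + 1/29 + 1/3 + 1/37 = 0.773631
HM = 5/0.773631 = 6.4630

HM = 6.4630


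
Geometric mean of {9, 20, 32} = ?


Product = 9 × 20 × 32 = 5760
GM = 5760^(1/3) = 17.9256

GM = 17.9256


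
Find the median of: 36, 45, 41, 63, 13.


Sorted: 13, 36, 41, 45, 63
n = 5 (odd)
Middle value = 41

Median = 41


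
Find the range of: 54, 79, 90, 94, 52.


Max = 94, Min = 52
Range = 94 - 52 = 42

Range = 42


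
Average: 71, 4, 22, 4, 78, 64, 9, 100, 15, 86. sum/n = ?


Sum = 71 + 4 + 22 + 4 + 78 + 64 + 9 + 100 + 15 + 86 = 453
n = 10
Mean = 453/10 = 45.3000

Mean = 45.3000


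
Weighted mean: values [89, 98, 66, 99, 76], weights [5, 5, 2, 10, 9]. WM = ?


Numerator = 89*5 + 98*5 + 66*2 + 99*10 + 76*9 = 2741
Denominator = 5 + 5 + 2 + 10 + 9 = 31
WM = 2741/31 = 88.4194

WM = 88.4194


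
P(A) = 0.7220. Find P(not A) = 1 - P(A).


P(not A) = 1 - 0.7220 = 0.2780

P(not A) = 0.2780


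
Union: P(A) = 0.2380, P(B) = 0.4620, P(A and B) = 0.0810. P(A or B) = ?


P(A∪B) = 0.2380 + 0.4620 - 0.0810
= 0.7000 - 0.0810
= 0.6190

P(A∪B) = 0.6190


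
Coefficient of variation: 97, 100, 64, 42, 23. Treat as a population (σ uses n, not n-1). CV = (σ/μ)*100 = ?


Mean = 65.2000
SD = 30.1423
CV = (30.1423/65.2000)*100 = 46.2306%

CV = 46.2306%


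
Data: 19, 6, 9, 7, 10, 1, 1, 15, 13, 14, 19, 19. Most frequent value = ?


Frequencies: 1:2, 6:1, 7:1, 9:1, 10:1, 13:1, 14:1, 15:1, 19:3
Max frequency = 3
Mode = 19

Mode = 19


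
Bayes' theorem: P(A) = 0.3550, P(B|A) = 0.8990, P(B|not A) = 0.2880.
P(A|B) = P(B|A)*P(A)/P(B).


P(B) = P(B|A)*P(A) + P(B|A')*P(A')
= 0.8990*0.3550 + 0.2880*0.6450
= 0.319145 + 0.185760 = 0.504905
P(A|B) = 0.319145/0.504905 = 0.6321

P(A|B) = 0.6321


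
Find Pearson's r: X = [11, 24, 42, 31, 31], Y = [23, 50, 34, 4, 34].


Mean X = 27.8000, Mean Y = 29.0000
SD X = 10.186265, SD Y = 15.178933
Cov = 5.600000
r = 5.600000/(10.186265*15.178933) = 0.0362

r = 0.0362


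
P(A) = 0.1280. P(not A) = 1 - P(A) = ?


P(not A) = 1 - 0.1280 = 0.8720

P(not A) = 0.8720


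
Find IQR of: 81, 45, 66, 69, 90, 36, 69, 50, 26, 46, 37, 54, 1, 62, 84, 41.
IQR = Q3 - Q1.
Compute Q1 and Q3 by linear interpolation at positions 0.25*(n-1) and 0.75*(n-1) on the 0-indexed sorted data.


Sorted: 1, 26, 36, 37, 41, 45, 46, 50, 54, 62, 66, 69, 69, 81, 84, 90
Q1 (25th %ile) = 40.0000
Q3 (75th %ile) = 69.0000
IQR = 69.0000 - 40.0000 = 29.0000

IQR = 29.0000


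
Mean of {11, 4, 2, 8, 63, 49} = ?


Sum = 11 + 4 + 2 + 8 + 63 + 49 = 137
n = 6
Mean = 137/6 = 22.8333

Mean = 22.8333


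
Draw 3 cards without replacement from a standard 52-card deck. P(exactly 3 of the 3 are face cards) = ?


Hypergeometric: P(X=3) = C(12,3)·C(40,0) / C(52,3)
= 220 × 1 / 22100
= 220/22100 = 0.0100

P = 0.0100


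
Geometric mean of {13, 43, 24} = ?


Product = 13 × 43 × 24 = 13416
GM = 13416^(1/3) = 23.7615

GM = 23.7615


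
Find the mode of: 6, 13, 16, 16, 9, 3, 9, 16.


Frequencies: 3:1, 6:1, 9:2, 13:1, 16:3
Max frequency = 3
Mode = 16

Mode = 16


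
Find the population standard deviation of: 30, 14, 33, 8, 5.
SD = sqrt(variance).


Mean = 18.0000
Variance = 130.8000
SD = sqrt(130.8000) = 11.4368

SD = 11.4368


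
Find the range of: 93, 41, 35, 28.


Max = 93, Min = 28
Range = 93 - 28 = 65

Range = 65


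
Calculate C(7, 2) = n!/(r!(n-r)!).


C(7,2) = 7!/(2! × 5!)
= 5040/(2 × 120)
= 21

C(7,2) = 21


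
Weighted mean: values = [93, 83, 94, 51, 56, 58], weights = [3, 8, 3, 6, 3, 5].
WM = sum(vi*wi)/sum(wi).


Numerator = 93*3 + 83*8 + 94*3 + 51*6 + 56*3 + 58*5 = 1989
Denominator = 3 + 8 + 3 + 6 + 3 + 5 = 28
WM = 1989/28 = 71.0357

WM = 71.0357


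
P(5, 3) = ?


P(5,3) = 5!/2!
= 120/2
= 60

P(5,3) = 60


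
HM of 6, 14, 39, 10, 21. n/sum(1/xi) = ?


Sum of reciprocals = 1/6 + 1/14 + 1/39 + 1/10 + 1/21 = 0.411355
HM = 5/0.411355 = 12.1549

HM = 12.1549


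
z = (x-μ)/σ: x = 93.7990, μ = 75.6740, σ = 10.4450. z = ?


z = (93.7990 - 75.6740)/10.4450
= 18.1250/10.4450
= 1.7353

z = 1.7353


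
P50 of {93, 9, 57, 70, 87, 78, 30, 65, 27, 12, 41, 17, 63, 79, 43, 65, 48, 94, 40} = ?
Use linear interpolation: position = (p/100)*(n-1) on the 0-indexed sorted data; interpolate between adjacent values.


Sorted: 9, 12, 17, 27, 30, 40, 41, 43, 48, 57, 63, 65, 65, 70, 78, 79, 87, 93, 94
n = 19
Index = 50/100 * 18 = 9.0000
Lower = data[9] = 57, Upper = data[10] = 63
P50 = 57 + 0*(6) = 57.0000

P50 = 57.0000


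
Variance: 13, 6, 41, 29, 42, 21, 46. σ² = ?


Mean = 28.2857
Squared deviations: 233.6531, 496.6531, 161.6531, 0.5102, 188.0816, 53.0816, 313.7959
Sum = 1447.4286
Variance = 1447.4286/7 = 206.7755

Variance = 206.7755
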